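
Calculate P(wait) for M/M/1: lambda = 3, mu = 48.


P(wait) = rho = lambda/mu = 3/48 = 0.0625

0.0625


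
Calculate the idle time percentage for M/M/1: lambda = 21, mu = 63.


Idle fraction = (1 - rho) * 100 = (1 - 21/63) * 100 = 66.7%

66.7%


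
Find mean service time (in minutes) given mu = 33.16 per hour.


Mean service time = 60/mu = 60/33.16 = 1.81 minutes

1.81 minutes


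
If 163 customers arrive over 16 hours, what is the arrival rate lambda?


lambda = total arrivals / time = 163 / 16 = 10.19 per hour

10.19 per hour


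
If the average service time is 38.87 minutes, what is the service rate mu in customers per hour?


mu = 60 / avg_service_time = 60 / 38.87 = 1.54 per hour

1.54 per hour


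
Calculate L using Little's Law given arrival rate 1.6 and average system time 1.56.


L = lambda * W = 1.6 * 1.56 = 2.5

2.5


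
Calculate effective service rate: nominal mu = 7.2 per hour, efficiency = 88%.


Effective rate = mu * efficiency = 7.2 * 0.88 = 6.34 per hour

6.34 per hour


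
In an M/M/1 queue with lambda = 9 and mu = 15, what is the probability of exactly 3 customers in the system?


rho = 9/15; P(n) = (1-rho)*rho^n = (1-9/15)*(9/15)^3 = 0.0864

0.0864


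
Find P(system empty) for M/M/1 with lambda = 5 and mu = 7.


P0 = 1 - rho = 1 - 5/7 = 0.2857

0.2857


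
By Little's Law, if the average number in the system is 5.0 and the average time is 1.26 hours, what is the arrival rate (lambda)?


lambda = L / W = 5.0 / 1.26 = 3.97 per hour

3.97 per hour


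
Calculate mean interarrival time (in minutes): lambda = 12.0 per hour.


Mean interarrival time = 60/lambda = 60/12.0 = 5.0 minutes

5.0 minutes


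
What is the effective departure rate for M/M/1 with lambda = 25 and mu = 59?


For a stable queue (lambda < mu), throughput = lambda = 25 per hour

25 per hour


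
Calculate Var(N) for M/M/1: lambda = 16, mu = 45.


rho = 16/45; Var(N) = rho/(1-rho)^2 = 0.86

0.86


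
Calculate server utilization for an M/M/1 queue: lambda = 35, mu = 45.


rho = lambda/mu = 35/45 = 0.7778

0.7778


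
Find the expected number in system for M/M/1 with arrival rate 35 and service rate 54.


rho = 35/54; L = rho/(1-rho) = 1.84

1.84


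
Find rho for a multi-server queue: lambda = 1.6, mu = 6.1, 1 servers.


rho = lambda / (c * mu) = 1.6 / (1 * 6.1) = 0.2623

0.2623


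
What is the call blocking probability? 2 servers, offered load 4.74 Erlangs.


B(N,A) = (A^N/N!) / sum(A^k/k!, k=0..N) with N=2, A=4.74 = 0.6618

0.6618


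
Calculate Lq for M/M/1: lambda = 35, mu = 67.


rho = 35/67; Lq = rho^2/(1-rho) = 0.57

0.57


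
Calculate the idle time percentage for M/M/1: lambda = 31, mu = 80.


Idle fraction = (1 - rho) * 100 = (1 - 31/80) * 100 = 61.3%

61.3%


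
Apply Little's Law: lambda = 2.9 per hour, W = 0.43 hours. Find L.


L = lambda * W = 2.9 * 0.43 = 1.25

1.25


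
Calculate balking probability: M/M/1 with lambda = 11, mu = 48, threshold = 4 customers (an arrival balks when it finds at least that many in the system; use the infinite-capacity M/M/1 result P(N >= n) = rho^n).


P(N >= 4) = rho^4 = (11/48)^4 = 0.0028

0.0028


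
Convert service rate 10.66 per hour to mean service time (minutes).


Mean service time = 60/mu = 60/10.66 = 5.63 minutes

5.63 minutes


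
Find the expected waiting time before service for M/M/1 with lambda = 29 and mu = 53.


rho = 29/53; Wq = rho/(mu - lambda) = 0.0228 hours

0.0228 hours


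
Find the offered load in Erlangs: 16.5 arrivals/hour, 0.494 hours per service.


Offered load a = lambda * E[S] = 16.5 * 0.494 = 8.15 Erlangs

8.15 Erlangs


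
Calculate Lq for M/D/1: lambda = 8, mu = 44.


M/D/1: Lq = rho^2 / (2*(1-rho)) where rho = 8/44; Lq = 0.02

0.02


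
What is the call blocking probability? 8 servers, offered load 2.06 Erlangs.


B(N,A) = (A^N/N!) / sum(A^k/k!, k=0..N) with N=8, A=2.06 = 0.001

0.001


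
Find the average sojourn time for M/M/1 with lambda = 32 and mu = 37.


W = 1/(mu - lambda) = 1/(37 - 32) = 0.2 hours

0.2 hours


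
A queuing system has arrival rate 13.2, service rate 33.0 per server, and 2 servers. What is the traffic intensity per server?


rho = lambda / (c * mu) = 13.2 / (2 * 33.0) = 0.2

0.2


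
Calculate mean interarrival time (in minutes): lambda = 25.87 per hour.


Mean interarrival time = 60/lambda = 60/25.87 = 2.32 minutes

2.32 minutes


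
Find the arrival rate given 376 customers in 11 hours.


lambda = total arrivals / time = 376 / 11 = 34.18 per hour

34.18 per hour


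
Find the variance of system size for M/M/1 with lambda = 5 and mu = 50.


rho = 5/50; Var(N) = rho/(1-rho)^2 = 0.12

0.12


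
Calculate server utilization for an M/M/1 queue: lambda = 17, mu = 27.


rho = lambda/mu = 17/27 = 0.6296

0.6296


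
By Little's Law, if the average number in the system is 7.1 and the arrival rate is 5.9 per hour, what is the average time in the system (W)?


W = L / lambda = 7.1 / 5.9 = 1.2034 hours

1.2034 hours


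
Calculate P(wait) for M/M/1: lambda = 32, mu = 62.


P(wait) = rho = lambda/mu = 32/62 = 0.5161

0.5161


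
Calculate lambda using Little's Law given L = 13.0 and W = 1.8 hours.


lambda = L / W = 13.0 / 1.8 = 7.22 per hour

7.22 per hour


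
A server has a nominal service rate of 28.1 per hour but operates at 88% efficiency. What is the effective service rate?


Effective rate = mu * efficiency = 28.1 * 0.88 = 24.73 per hour

24.73 per hour


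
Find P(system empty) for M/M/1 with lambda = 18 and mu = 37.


P0 = 1 - rho = 1 - 18/37 = 0.5135

0.5135


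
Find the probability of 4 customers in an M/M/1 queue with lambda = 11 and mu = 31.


rho = 11/31; P(n) = (1-rho)*rho^n = (1-11/31)*(11/31)^4 = 0.0102

0.0102


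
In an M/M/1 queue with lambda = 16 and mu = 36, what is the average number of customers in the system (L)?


rho = 16/36; L = rho/(1-rho) = 0.8

0.8


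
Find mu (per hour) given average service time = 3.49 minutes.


mu = 60 / avg_service_time = 60 / 3.49 = 17.19 per hour

17.19 per hour


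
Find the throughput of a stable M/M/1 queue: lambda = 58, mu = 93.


For a stable queue (lambda < mu), throughput = lambda = 58 per hour

58 per hour


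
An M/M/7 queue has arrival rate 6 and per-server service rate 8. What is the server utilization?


rho = lambda/(c*mu) = 6/(7*8) = 0.1071

0.1071


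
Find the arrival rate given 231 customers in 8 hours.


lambda = total arrivals / time = 231 / 8 = 28.88 per hour

28.88 per hour


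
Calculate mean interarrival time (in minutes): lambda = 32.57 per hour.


Mean interarrival time = 60/lambda = 60/32.57 = 1.84 minutes

1.84 minutes


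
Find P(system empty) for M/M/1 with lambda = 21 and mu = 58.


P0 = 1 - rho = 1 - 21/58 = 0.6379

0.6379


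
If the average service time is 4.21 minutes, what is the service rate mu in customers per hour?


mu = 60 / avg_service_time = 60 / 4.21 = 14.25 per hour

14.25 per hour


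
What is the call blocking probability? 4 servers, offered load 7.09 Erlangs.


B(N,A) = (A^N/N!) / sum(A^k/k!, k=0..N) with N=4, A=7.09 = 0.532

0.532


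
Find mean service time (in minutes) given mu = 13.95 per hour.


Mean service time = 60/mu = 60/13.95 = 4.3 minutes

4.3 minutes


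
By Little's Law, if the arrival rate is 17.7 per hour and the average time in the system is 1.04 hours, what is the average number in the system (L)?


L = lambda * W = 17.7 * 1.04 = 18.41

18.41


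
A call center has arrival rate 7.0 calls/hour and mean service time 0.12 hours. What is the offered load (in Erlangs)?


Offered load a = lambda * E[S] = 7.0 * 0.12 = 0.84 Erlangs

0.84 Erlangs


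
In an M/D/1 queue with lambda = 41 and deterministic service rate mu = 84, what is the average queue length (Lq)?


M/D/1: Lq = rho^2 / (2*(1-rho)) where rho = 41/84; Lq = 0.23

0.23


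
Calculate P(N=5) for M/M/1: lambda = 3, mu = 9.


rho = 3/9; P(n) = (1-rho)*rho^n = (1-3/9)*(3/9)^5 = 0.0027

0.0027


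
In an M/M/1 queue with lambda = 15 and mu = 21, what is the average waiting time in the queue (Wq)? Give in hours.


rho = 15/21; Wq = rho/(mu - lambda) = 0.119 hours

0.119 hours


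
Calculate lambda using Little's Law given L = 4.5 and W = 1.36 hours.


lambda = L / W = 4.5 / 1.36 = 3.31 per hour

3.31 per hour


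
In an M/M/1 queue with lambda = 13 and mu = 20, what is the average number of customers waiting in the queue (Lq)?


rho = 13/20; Lq = rho^2/(1-rho) = 1.21

1.21


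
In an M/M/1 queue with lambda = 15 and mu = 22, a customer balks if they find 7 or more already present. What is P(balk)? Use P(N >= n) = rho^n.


P(N >= 7) = rho^7 = (15/22)^7 = 0.0685

0.0685


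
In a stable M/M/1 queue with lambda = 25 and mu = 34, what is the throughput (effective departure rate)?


For a stable queue (lambda < mu), throughput = lambda = 25 per hour

25 per hour


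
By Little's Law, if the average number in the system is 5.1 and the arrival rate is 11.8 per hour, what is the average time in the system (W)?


W = L / lambda = 5.1 / 11.8 = 0.4322 hours

0.4322 hours


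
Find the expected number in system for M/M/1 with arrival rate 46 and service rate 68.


rho = 46/68; L = rho/(1-rho) = 2.09

2.09


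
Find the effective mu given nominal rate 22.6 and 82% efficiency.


Effective rate = mu * efficiency = 22.6 * 0.82 = 18.53 per hour

18.53 per hour


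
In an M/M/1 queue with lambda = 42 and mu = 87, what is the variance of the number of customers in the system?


rho = 42/87; Var(N) = rho/(1-rho)^2 = 1.8

1.8


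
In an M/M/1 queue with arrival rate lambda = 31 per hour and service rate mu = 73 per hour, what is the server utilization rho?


rho = lambda/mu = 31/73 = 0.4247

0.4247


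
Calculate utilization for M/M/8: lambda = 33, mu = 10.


rho = lambda/(c*mu) = 33/(8*10) = 0.4125

0.4125


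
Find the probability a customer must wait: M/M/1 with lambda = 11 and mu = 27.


P(wait) = rho = lambda/mu = 11/27 = 0.4074

0.4074


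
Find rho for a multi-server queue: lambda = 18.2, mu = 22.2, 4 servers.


rho = lambda / (c * mu) = 18.2 / (4 * 22.2) = 0.205

0.205


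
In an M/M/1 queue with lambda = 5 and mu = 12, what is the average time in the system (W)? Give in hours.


W = 1/(mu - lambda) = 1/(12 - 5) = 0.1429 hours

0.1429 hours


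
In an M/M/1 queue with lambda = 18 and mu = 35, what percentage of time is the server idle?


Idle fraction = (1 - rho) * 100 = (1 - 18/35) * 100 = 48.6%

48.6%


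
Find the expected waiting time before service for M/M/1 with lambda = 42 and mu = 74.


rho = 42/74; Wq = rho/(mu - lambda) = 0.0177 hours

0.0177 hours


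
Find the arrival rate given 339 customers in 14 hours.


lambda = total arrivals / time = 339 / 14 = 24.21 per hour

24.21 per hour


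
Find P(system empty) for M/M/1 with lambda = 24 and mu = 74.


P0 = 1 - rho = 1 - 24/74 = 0.6757

0.6757


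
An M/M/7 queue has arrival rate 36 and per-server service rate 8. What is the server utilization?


rho = lambda/(c*mu) = 36/(7*8) = 0.6429

0.6429


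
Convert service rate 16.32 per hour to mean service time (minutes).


Mean service time = 60/mu = 60/16.32 = 3.68 minutes

3.68 minutes


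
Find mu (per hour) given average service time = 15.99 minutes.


mu = 60 / avg_service_time = 60 / 15.99 = 3.75 per hour

3.75 per hour


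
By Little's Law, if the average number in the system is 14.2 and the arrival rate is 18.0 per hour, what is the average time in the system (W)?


W = L / lambda = 14.2 / 18.0 = 0.7889 hours

0.7889 hours


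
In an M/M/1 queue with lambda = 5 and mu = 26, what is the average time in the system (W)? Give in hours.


W = 1/(mu - lambda) = 1/(26 - 5) = 0.0476 hours

0.0476 hours


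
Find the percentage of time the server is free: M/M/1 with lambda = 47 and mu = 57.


Idle fraction = (1 - rho) * 100 = (1 - 47/57) * 100 = 17.5%

17.5%


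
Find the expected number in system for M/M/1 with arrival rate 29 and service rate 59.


rho = 29/59; L = rho/(1-rho) = 0.97

0.97


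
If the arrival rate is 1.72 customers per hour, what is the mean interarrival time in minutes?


Mean interarrival time = 60/lambda = 60/1.72 = 34.88 minutes

34.88 minutes


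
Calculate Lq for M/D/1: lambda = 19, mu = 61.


M/D/1: Lq = rho^2 / (2*(1-rho)) where rho = 19/61; Lq = 0.07

0.07


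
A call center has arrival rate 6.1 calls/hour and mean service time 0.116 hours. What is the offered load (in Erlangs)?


Offered load a = lambda * E[S] = 6.1 * 0.116 = 0.71 Erlangs

0.71 Erlangs


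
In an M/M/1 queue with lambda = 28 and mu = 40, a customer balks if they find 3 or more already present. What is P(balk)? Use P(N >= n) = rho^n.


P(N >= 3) = rho^3 = (28/40)^3 = 0.343

0.343


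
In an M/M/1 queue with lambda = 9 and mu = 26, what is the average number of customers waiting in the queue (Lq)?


rho = 9/26; Lq = rho^2/(1-rho) = 0.18

0.18


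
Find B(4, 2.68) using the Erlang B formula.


B(N,A) = (A^N/N!) / sum(A^k/k!, k=0..N) with N=4, A=2.68 = 0.1702

0.1702


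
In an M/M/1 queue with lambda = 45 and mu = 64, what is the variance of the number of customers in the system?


rho = 45/64; Var(N) = rho/(1-rho)^2 = 7.98

7.98


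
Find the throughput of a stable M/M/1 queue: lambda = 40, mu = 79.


For a stable queue (lambda < mu), throughput = lambda = 40 per hour

40 per hour


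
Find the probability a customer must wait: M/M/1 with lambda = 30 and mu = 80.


P(wait) = rho = lambda/mu = 30/80 = 0.375

0.375


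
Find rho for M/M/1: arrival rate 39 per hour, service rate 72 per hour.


rho = lambda/mu = 39/72 = 0.5417

0.5417


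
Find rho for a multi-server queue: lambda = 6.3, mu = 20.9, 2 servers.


rho = lambda / (c * mu) = 6.3 / (2 * 20.9) = 0.1507

0.1507


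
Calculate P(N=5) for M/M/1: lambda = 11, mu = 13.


rho = 11/13; P(n) = (1-rho)*rho^n = (1-11/13)*(11/13)^5 = 0.0667

0.0667


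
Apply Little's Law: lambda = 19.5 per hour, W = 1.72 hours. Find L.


L = lambda * W = 19.5 * 1.72 = 33.54

33.54


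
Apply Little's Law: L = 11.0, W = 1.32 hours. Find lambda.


lambda = L / W = 11.0 / 1.32 = 8.33 per hour

8.33 per hour


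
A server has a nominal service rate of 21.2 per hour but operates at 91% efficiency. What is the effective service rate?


Effective rate = mu * efficiency = 21.2 * 0.91 = 19.29 per hour

19.29 per hour


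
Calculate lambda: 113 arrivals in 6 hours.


lambda = total arrivals / time = 113 / 6 = 18.83 per hour

18.83 per hour


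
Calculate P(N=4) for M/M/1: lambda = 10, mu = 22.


rho = 10/22; P(n) = (1-rho)*rho^n = (1-10/22)*(10/22)^4 = 0.0233

0.0233


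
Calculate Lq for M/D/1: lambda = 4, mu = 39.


M/D/1: Lq = rho^2 / (2*(1-rho)) where rho = 4/39; Lq = 0.01

0.01


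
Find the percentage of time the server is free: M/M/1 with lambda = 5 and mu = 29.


Idle fraction = (1 - rho) * 100 = (1 - 5/29) * 100 = 82.8%

82.8%


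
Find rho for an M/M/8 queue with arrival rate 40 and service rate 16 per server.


rho = lambda/(c*mu) = 40/(8*16) = 0.3125

0.3125


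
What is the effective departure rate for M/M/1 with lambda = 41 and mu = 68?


For a stable queue (lambda < mu), throughput = lambda = 41 per hour

41 per hour


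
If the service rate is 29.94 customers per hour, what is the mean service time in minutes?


Mean service time = 60/mu = 60/29.94 = 2.0 minutes

2.0 minutes


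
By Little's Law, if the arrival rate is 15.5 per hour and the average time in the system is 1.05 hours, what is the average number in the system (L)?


L = lambda * W = 15.5 * 1.05 = 16.28

16.28


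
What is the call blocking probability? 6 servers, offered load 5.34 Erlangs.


B(N,A) = (A^N/N!) / sum(A^k/k!, k=0..N) with N=6, A=5.34 = 0.2172

0.2172


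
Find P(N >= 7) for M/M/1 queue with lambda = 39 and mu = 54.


P(N >= 7) = rho^7 = (39/54)^7 = 0.1025

0.1025


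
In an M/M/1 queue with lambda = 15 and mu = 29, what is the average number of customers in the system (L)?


rho = 15/29; L = rho/(1-rho) = 1.07

1.07


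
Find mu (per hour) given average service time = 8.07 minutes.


mu = 60 / avg_service_time = 60 / 8.07 = 7.43 per hour

7.43 per hour


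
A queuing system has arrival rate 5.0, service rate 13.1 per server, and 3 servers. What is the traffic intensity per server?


rho = lambda / (c * mu) = 5.0 / (3 * 13.1) = 0.1272

0.1272


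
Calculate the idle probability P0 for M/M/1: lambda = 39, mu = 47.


P0 = 1 - rho = 1 - 39/47 = 0.1702

0.1702


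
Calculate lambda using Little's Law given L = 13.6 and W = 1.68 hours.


lambda = L / W = 13.6 / 1.68 = 8.1 per hour

8.1 per hour


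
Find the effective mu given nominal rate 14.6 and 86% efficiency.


Effective rate = mu * efficiency = 14.6 * 0.86 = 12.56 per hour

12.56 per hour


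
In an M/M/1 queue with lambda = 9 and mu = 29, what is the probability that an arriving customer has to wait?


P(wait) = rho = lambda/mu = 9/29 = 0.3103

0.3103


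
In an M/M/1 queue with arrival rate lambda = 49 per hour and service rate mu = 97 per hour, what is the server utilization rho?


rho = lambda/mu = 49/97 = 0.5052

0.5052


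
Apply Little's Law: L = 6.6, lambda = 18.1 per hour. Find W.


W = L / lambda = 6.6 / 18.1 = 0.3646 hours

0.3646 hours


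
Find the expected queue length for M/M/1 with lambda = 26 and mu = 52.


rho = 26/52; Lq = rho^2/(1-rho) = 0.5

0.5


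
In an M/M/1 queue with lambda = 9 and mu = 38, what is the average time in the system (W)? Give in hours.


W = 1/(mu - lambda) = 1/(38 - 9) = 0.0345 hours

0.0345 hours


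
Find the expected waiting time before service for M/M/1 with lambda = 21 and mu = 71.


rho = 21/71; Wq = rho/(mu - lambda) = 0.0059 hours

0.0059 hours


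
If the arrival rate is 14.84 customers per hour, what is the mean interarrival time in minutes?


Mean interarrival time = 60/lambda = 60/14.84 = 4.04 minutes

4.04 minutes


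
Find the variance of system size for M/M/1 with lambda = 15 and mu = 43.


rho = 15/43; Var(N) = rho/(1-rho)^2 = 0.82

0.82


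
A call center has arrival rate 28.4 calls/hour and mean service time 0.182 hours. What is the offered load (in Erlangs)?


Offered load a = lambda * E[S] = 28.4 * 0.182 = 5.17 Erlangs

5.17 Erlangs


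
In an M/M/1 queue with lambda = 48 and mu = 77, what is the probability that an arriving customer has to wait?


P(wait) = rho = lambda/mu = 48/77 = 0.6234

0.6234


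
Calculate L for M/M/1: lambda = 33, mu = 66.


rho = 33/66; L = rho/(1-rho) = 1.0

1.0


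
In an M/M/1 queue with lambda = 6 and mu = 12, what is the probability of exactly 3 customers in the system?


rho = 6/12; P(n) = (1-rho)*rho^n = (1-6/12)*(6/12)^3 = 0.0625

0.0625


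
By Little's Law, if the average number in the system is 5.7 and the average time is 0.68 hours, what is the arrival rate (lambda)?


lambda = L / W = 5.7 / 0.68 = 8.38 per hour

8.38 per hour


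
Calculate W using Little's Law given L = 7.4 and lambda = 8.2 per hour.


W = L / lambda = 7.4 / 8.2 = 0.9024 hours

0.9024 hours


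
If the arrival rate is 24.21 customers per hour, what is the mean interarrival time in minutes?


Mean interarrival time = 60/lambda = 60/24.21 = 2.48 minutes

2.48 minutes


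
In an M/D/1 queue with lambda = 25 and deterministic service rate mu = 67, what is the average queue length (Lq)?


M/D/1: Lq = rho^2 / (2*(1-rho)) where rho = 25/67; Lq = 0.11

0.11


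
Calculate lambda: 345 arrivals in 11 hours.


lambda = total arrivals / time = 345 / 11 = 31.36 per hour

31.36 per hour


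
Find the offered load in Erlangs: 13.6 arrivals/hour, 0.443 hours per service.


Offered load a = lambda * E[S] = 13.6 * 0.443 = 6.02 Erlangs

6.02 Erlangs


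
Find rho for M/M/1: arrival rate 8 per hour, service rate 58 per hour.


rho = lambda/mu = 8/58 = 0.1379

0.1379


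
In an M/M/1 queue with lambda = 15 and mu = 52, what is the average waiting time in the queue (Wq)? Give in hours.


rho = 15/52; Wq = rho/(mu - lambda) = 0.0078 hours

0.0078 hours


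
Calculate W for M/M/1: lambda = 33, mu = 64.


W = 1/(mu - lambda) = 1/(64 - 33) = 0.0323 hours

0.0323 hours


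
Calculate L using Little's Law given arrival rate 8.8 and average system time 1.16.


L = lambda * W = 8.8 * 1.16 = 10.21

10.21


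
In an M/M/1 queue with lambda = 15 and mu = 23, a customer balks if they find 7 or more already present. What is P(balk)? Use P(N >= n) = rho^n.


P(N >= 7) = rho^7 = (15/23)^7 = 0.0502

0.0502


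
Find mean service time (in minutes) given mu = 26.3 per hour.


Mean service time = 60/mu = 60/26.3 = 2.28 minutes

2.28 minutes


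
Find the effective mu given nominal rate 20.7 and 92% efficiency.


Effective rate = mu * efficiency = 20.7 * 0.92 = 19.04 per hour

19.04 per hour


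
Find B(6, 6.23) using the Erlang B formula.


B(N,A) = (A^N/N!) / sum(A^k/k!, k=0..N) with N=6, A=6.23 = 0.2809

0.2809


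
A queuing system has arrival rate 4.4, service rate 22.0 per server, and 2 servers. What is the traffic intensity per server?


rho = lambda / (c * mu) = 4.4 / (2 * 22.0) = 0.1

0.1


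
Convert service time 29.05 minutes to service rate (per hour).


mu = 60 / avg_service_time = 60 / 29.05 = 2.07 per hour

2.07 per hour


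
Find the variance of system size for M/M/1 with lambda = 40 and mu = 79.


rho = 40/79; Var(N) = rho/(1-rho)^2 = 2.08

2.08


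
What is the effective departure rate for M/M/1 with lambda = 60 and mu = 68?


For a stable queue (lambda < mu), throughput = lambda = 60 per hour

60 per hour


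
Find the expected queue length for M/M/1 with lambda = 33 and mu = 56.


rho = 33/56; Lq = rho^2/(1-rho) = 0.85

0.85


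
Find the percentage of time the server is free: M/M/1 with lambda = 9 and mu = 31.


Idle fraction = (1 - rho) * 100 = (1 - 9/31) * 100 = 71.0%

71.0%


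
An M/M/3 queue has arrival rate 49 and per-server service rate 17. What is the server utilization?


rho = lambda/(c*mu) = 49/(3*17) = 0.9608

0.9608


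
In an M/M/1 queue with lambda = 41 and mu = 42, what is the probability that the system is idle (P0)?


P0 = 1 - rho = 1 - 41/42 = 0.0238

0.0238


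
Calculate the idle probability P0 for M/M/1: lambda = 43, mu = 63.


P0 = 1 - rho = 1 - 43/63 = 0.3175

0.3175


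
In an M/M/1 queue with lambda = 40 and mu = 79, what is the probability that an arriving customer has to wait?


P(wait) = rho = lambda/mu = 40/79 = 0.5063

0.5063


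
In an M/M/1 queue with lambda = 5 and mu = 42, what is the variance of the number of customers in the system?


rho = 5/42; Var(N) = rho/(1-rho)^2 = 0.15

0.15


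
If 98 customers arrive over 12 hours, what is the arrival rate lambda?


lambda = total arrivals / time = 98 / 12 = 8.17 per hour

8.17 per hour


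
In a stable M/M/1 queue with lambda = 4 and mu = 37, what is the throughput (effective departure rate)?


For a stable queue (lambda < mu), throughput = lambda = 4 per hour

4 per hour


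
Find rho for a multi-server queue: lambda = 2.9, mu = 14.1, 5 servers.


rho = lambda / (c * mu) = 2.9 / (5 * 14.1) = 0.0411

0.0411


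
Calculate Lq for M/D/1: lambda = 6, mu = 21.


M/D/1: Lq = rho^2 / (2*(1-rho)) where rho = 6/21; Lq = 0.06

0.06


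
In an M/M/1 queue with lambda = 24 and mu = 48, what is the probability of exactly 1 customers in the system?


rho = 24/48; P(n) = (1-rho)*rho^n = (1-24/48)*(24/48)^1 = 0.25

0.25


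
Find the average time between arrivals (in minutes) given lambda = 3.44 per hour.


Mean interarrival time = 60/lambda = 60/3.44 = 17.44 minutes

17.44 minutes


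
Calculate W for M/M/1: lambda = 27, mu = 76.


W = 1/(mu - lambda) = 1/(76 - 27) = 0.0204 hours

0.0204 hours


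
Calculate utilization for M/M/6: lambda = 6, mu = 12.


rho = lambda/(c*mu) = 6/(6*12) = 0.0833

0.0833


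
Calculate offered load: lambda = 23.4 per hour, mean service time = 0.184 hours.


Offered load a = lambda * E[S] = 23.4 * 0.184 = 4.31 Erlangs

4.31 Erlangs


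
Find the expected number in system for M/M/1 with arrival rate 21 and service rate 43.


rho = 21/43; L = rho/(1-rho) = 0.95

0.95


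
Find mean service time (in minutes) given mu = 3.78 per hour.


Mean service time = 60/mu = 60/3.78 = 15.87 minutes

15.87 minutes


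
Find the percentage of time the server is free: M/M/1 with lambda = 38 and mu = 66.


Idle fraction = (1 - rho) * 100 = (1 - 38/66) * 100 = 42.4%

42.4%


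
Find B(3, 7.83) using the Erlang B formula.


B(N,A) = (A^N/N!) / sum(A^k/k!, k=0..N) with N=3, A=7.83 = 0.6696

0.6696


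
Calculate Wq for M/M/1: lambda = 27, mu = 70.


rho = 27/70; Wq = rho/(mu - lambda) = 0.009 hours

0.009 hours


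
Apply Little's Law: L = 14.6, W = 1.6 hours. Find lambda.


lambda = L / W = 14.6 / 1.6 = 9.13 per hour

9.13 per hour


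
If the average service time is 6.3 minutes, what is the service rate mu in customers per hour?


mu = 60 / avg_service_time = 60 / 6.3 = 9.52 per hour

9.52 per hour


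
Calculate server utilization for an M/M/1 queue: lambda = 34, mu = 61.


rho = lambda/mu = 34/61 = 0.5574

0.5574


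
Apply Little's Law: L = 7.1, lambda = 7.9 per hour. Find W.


W = L / lambda = 7.1 / 7.9 = 0.8987 hours

0.8987 hours


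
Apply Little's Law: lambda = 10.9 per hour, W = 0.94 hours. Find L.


L = lambda * W = 10.9 * 0.94 = 10.25

10.25


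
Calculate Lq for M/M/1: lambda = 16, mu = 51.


rho = 16/51; Lq = rho^2/(1-rho) = 0.14

0.14


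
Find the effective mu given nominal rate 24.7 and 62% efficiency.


Effective rate = mu * efficiency = 24.7 * 0.62 = 15.31 per hour

15.31 per hour


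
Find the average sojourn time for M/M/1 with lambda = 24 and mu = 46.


W = 1/(mu - lambda) = 1/(46 - 24) = 0.0455 hours

0.0455 hours


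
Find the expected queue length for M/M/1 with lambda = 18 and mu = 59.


rho = 18/59; Lq = rho^2/(1-rho) = 0.13

0.13


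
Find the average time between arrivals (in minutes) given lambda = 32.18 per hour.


Mean interarrival time = 60/lambda = 60/32.18 = 1.86 minutes

1.86 minutes


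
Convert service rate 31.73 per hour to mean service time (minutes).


Mean service time = 60/mu = 60/31.73 = 1.89 minutes

1.89 minutes


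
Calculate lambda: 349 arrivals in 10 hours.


lambda = total arrivals / time = 349 / 10 = 34.9 per hour

34.9 per hour


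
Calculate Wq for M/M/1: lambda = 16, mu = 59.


rho = 16/59; Wq = rho/(mu - lambda) = 0.0063 hours

0.0063 hours


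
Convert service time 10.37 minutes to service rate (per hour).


mu = 60 / avg_service_time = 60 / 10.37 = 5.79 per hour

5.79 per hour


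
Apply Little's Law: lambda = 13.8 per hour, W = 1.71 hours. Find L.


L = lambda * W = 13.8 * 1.71 = 23.6

23.6


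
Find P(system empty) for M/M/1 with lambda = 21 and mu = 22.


P0 = 1 - rho = 1 - 21/22 = 0.0455

0.0455


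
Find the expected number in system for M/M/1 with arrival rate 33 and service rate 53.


rho = 33/53; L = rho/(1-rho) = 1.65

1.65


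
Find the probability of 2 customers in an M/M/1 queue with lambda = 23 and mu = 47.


rho = 23/47; P(n) = (1-rho)*rho^n = (1-23/47)*(23/47)^2 = 0.1223

0.1223


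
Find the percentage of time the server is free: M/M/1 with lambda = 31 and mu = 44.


Idle fraction = (1 - rho) * 100 = (1 - 31/44) * 100 = 29.5%

29.5%


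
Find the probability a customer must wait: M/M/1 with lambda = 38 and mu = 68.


P(wait) = rho = lambda/mu = 38/68 = 0.5588

0.5588


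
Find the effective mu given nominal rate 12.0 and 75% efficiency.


Effective rate = mu * efficiency = 12.0 * 0.75 = 9.0 per hour

9.0 per hour


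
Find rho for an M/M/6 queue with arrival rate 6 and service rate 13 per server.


rho = lambda/(c*mu) = 6/(6*13) = 0.0769

0.0769


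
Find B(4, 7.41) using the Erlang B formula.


B(N,A) = (A^N/N!) / sum(A^k/k!, k=0..N) with N=4, A=7.41 = 0.5479

0.5479


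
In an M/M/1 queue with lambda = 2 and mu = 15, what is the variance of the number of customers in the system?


rho = 2/15; Var(N) = rho/(1-rho)^2 = 0.18

0.18


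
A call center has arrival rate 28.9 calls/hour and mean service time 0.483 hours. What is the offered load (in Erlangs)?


Offered load a = lambda * E[S] = 28.9 * 0.483 = 13.96 Erlangs

13.96 Erlangs


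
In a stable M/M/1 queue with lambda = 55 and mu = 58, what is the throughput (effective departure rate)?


For a stable queue (lambda < mu), throughput = lambda = 55 per hour

55 per hour


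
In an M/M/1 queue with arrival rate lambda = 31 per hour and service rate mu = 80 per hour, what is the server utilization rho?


rho = lambda/mu = 31/80 = 0.3875

0.3875


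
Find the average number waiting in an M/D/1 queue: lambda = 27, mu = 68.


M/D/1: Lq = rho^2 / (2*(1-rho)) where rho = 27/68; Lq = 0.13

0.13


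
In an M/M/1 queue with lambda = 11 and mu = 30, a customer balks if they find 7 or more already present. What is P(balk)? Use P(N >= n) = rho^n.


P(N >= 7) = rho^7 = (11/30)^7 = 0.0009

0.0009


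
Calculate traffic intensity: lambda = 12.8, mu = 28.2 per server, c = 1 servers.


rho = lambda / (c * mu) = 12.8 / (1 * 28.2) = 0.4539

0.4539


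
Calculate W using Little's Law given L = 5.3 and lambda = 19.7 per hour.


W = L / lambda = 5.3 / 19.7 = 0.269 hours

0.269 hours


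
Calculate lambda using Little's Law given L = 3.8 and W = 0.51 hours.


lambda = L / W = 3.8 / 0.51 = 7.45 per hour

7.45 per hour


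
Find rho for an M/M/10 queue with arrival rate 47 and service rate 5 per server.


rho = lambda/(c*mu) = 47/(10*5) = 0.94

0.94


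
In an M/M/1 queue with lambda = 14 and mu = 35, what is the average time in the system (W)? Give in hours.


W = 1/(mu - lambda) = 1/(35 - 14) = 0.0476 hours

0.0476 hours


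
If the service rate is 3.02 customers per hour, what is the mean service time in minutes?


Mean service time = 60/mu = 60/3.02 = 19.87 minutes

19.87 minutes


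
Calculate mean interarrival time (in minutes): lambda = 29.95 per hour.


Mean interarrival time = 60/lambda = 60/29.95 = 2.0 minutes

2.0 minutes


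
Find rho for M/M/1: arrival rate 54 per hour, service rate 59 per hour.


rho = lambda/mu = 54/59 = 0.9153

0.9153


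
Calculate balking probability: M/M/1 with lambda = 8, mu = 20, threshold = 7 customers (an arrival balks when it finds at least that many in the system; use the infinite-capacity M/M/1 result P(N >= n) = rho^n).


P(N >= 7) = rho^7 = (8/20)^7 = 0.0016

0.0016


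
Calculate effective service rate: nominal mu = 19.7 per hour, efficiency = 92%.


Effective rate = mu * efficiency = 19.7 * 0.92 = 18.12 per hour

18.12 per hour


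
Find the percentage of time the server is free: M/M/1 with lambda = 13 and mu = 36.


Idle fraction = (1 - rho) * 100 = (1 - 13/36) * 100 = 63.9%

63.9%


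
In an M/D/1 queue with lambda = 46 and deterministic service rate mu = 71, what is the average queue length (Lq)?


M/D/1: Lq = rho^2 / (2*(1-rho)) where rho = 46/71; Lq = 0.6

0.6


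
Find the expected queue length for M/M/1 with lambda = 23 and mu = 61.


rho = 23/61; Lq = rho^2/(1-rho) = 0.23

0.23


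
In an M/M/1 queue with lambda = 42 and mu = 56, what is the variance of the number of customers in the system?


rho = 42/56; Var(N) = rho/(1-rho)^2 = 12.0

12.0


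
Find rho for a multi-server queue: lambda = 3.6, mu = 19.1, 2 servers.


rho = lambda / (c * mu) = 3.6 / (2 * 19.1) = 0.0942

0.0942


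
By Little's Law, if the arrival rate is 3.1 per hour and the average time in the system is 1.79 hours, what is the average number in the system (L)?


L = lambda * W = 3.1 * 1.79 = 5.55

5.55


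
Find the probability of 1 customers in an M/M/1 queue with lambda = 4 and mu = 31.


rho = 4/31; P(n) = (1-rho)*rho^n = (1-4/31)*(4/31)^1 = 0.1124

0.1124


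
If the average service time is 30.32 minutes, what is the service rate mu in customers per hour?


mu = 60 / avg_service_time = 60 / 30.32 = 1.98 per hour

1.98 per hour


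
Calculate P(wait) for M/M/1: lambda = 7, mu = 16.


P(wait) = rho = lambda/mu = 7/16 = 0.4375

0.4375


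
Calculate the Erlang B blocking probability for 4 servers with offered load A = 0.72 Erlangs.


B(N,A) = (A^N/N!) / sum(A^k/k!, k=0..N) with N=4, A=0.72 = 0.0055

0.0055


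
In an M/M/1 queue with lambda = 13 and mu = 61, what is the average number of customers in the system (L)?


rho = 13/61; L = rho/(1-rho) = 0.27

0.27


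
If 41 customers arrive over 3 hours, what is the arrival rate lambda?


lambda = total arrivals / time = 41 / 3 = 13.67 per hour

13.67 per hour


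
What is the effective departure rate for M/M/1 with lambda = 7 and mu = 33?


For a stable queue (lambda < mu), throughput = lambda = 7 per hour

7 per hour


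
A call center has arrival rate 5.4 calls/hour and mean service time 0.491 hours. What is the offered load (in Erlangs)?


Offered load a = lambda * E[S] = 5.4 * 0.491 = 2.65 Erlangs

2.65 Erlangs


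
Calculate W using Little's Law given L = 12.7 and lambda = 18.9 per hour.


W = L / lambda = 12.7 / 18.9 = 0.672 hours

0.672 hours


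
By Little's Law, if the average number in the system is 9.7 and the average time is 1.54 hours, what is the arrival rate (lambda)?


lambda = L / W = 9.7 / 1.54 = 6.3 per hour

6.3 per hour


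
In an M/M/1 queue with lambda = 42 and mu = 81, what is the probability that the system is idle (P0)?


P0 = 1 - rho = 1 - 42/81 = 0.4815

0.4815


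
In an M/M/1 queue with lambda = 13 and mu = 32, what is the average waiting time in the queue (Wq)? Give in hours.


rho = 13/32; Wq = rho/(mu - lambda) = 0.0214 hours

0.0214 hours


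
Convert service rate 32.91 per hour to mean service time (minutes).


Mean service time = 60/mu = 60/32.91 = 1.82 minutes

1.82 minutes


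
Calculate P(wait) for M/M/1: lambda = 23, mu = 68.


P(wait) = rho = lambda/mu = 23/68 = 0.3382

0.3382


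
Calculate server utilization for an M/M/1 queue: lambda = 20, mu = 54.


rho = lambda/mu = 20/54 = 0.3704

0.3704


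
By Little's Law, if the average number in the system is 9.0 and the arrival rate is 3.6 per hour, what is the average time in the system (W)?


W = L / lambda = 9.0 / 3.6 = 2.5 hours

2.5 hours


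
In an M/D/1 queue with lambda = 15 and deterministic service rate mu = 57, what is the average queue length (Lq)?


M/D/1: Lq = rho^2 / (2*(1-rho)) where rho = 15/57; Lq = 0.05

0.05


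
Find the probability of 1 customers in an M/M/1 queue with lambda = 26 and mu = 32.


rho = 26/32; P(n) = (1-rho)*rho^n = (1-26/32)*(26/32)^1 = 0.1523

0.1523


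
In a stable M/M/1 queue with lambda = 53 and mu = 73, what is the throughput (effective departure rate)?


For a stable queue (lambda < mu), throughput = lambda = 53 per hour

53 per hour


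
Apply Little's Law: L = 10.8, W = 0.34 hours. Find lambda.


lambda = L / W = 10.8 / 0.34 = 31.76 per hour

31.76 per hour


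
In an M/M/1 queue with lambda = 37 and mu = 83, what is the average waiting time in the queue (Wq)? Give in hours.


rho = 37/83; Wq = rho/(mu - lambda) = 0.0097 hours

0.0097 hours


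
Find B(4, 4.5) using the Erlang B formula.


B(N,A) = (A^N/N!) / sum(A^k/k!, k=0..N) with N=4, A=4.5 = 0.3567

0.3567


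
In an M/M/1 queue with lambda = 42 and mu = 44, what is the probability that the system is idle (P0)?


P0 = 1 - rho = 1 - 42/44 = 0.0455

0.0455


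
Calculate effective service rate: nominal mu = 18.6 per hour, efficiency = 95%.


Effective rate = mu * efficiency = 18.6 * 0.95 = 17.67 per hour

17.67 per hour


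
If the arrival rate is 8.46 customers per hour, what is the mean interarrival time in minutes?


Mean interarrival time = 60/lambda = 60/8.46 = 7.09 minutes

7.09 minutes


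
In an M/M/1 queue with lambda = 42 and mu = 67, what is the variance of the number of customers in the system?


rho = 42/67; Var(N) = rho/(1-rho)^2 = 4.5

4.5


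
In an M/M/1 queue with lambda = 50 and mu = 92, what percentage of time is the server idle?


Idle fraction = (1 - rho) * 100 = (1 - 50/92) * 100 = 45.7%

45.7%


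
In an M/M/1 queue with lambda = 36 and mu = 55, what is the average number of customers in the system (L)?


rho = 36/55; L = rho/(1-rho) = 1.89

1.89


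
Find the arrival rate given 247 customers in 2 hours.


lambda = total arrivals / time = 247 / 2 = 123.5 per hour

123.5 per hour


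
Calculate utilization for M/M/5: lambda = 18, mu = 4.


rho = lambda/(c*mu) = 18/(5*4) = 0.9

0.9


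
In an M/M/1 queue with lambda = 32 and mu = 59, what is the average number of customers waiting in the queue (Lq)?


rho = 32/59; Lq = rho^2/(1-rho) = 0.64

0.64


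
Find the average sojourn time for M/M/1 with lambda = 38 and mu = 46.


W = 1/(mu - lambda) = 1/(46 - 38) = 0.125 hours

0.125 hours


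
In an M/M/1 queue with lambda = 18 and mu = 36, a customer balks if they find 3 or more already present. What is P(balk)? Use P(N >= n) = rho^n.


P(N >= 3) = rho^3 = (18/36)^3 = 0.125

0.125


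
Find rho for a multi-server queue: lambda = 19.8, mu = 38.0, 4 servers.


rho = lambda / (c * mu) = 19.8 / (4 * 38.0) = 0.1303

0.1303


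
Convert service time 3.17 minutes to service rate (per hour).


mu = 60 / avg_service_time = 60 / 3.17 = 18.93 per hour

18.93 per hour


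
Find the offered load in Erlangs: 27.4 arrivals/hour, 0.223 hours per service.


Offered load a = lambda * E[S] = 27.4 * 0.223 = 6.11 Erlangs

6.11 Erlangs


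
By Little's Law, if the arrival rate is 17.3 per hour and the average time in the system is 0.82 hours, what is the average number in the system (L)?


L = lambda * W = 17.3 * 0.82 = 14.19

14.19


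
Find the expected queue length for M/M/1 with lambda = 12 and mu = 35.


rho = 12/35; Lq = rho^2/(1-rho) = 0.18

0.18


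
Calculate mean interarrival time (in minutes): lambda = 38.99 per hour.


Mean interarrival time = 60/lambda = 60/38.99 = 1.54 minutes

1.54 minutes


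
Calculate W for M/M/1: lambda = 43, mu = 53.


W = 1/(mu - lambda) = 1/(53 - 43) = 0.1 hours

0.1 hours


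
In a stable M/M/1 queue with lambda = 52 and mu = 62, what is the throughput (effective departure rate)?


For a stable queue (lambda < mu), throughput = lambda = 52 per hour

52 per hour


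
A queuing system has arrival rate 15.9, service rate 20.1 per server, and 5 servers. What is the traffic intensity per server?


rho = lambda / (c * mu) = 15.9 / (5 * 20.1) = 0.1582

0.1582


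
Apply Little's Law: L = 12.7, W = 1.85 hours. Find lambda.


lambda = L / W = 12.7 / 1.85 = 6.86 per hour

6.86 per hour


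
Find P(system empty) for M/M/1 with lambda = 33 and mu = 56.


P0 = 1 - rho = 1 - 33/56 = 0.4107

0.4107


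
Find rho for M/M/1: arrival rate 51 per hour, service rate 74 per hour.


rho = lambda/mu = 51/74 = 0.6892

0.6892
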